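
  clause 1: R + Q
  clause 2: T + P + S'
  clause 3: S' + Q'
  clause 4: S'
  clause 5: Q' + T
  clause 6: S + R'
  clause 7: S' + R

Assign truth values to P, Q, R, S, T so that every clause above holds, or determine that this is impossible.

P: 1; Q: 1; R: 0; S: 0; T: 1

The clause (S') is unit, so S = 0.
The clause (R') is unit, so R = 0.
The clause (Q) is unit, so Q = 1.
The clause (T) is unit, so T = 1.
No clause remains; P is free.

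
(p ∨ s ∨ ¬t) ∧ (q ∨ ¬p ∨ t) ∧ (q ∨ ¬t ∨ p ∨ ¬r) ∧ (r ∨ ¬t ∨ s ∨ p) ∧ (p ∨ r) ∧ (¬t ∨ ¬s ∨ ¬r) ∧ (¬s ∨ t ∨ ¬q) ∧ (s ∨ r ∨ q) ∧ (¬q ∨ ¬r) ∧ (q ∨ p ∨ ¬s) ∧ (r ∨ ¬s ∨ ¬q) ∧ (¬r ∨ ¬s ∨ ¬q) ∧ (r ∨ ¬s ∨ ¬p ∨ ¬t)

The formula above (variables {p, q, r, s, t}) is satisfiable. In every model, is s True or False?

False

Suppose s = True.
Case p = True:
Case q = True:
Unit clause (t) forces t = True.
Unit clause (¬r) forces r = False.
Now (r) is unsatisfied and unit — conflict.
Undo q and try q = False.
Unit clause (t) forces t = True.
Unit clause (¬r) forces r = False.
Now (r) is unsatisfied and unit — conflict.
Either choice for q ends in contradiction.
Undo p and try p = False.
Unit clause (r) forces r = True.
Unit clause (¬t) forces t = False.
Unit clause (¬q) forces q = False.
Now (q) is unsatisfied and unit — conflict.
Either choice for p ends in contradiction.
So every satisfying assignment has s = False.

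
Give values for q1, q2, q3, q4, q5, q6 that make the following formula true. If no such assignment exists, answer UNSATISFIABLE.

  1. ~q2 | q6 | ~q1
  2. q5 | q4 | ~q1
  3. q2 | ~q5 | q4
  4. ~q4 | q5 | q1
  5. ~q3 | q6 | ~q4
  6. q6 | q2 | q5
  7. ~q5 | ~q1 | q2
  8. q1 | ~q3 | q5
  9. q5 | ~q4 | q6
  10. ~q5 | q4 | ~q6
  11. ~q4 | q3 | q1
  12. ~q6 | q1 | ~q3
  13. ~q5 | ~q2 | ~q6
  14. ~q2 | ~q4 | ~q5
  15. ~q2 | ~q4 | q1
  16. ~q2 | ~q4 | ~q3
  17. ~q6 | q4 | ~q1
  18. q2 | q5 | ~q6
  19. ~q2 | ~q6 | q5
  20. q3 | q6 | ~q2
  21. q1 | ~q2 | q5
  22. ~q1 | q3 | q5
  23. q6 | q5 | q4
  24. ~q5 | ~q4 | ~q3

Case q2 = 1:
Case q6 = 0:
The clause (~q1) is unit, so q1 = 0.
The clause (~q4) is unit, so q4 = 0.
The clause (q3) is unit, so q3 = 1.
The clause (q5) is unit, so q5 = 1.
Every clause now holds.

q1=0; q2=1; q3=1; q4=0; q5=1; q6=0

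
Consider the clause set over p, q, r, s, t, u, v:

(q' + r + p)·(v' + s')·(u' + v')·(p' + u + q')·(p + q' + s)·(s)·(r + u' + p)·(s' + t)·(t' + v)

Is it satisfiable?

The clause (s) is unit, so s = 1.
The clause (v') is unit, so v = 0.
The clause (t) is unit, so t = 1.
Now (t') is unsatisfied and unit — conflict.
No assignment satisfies every clause.

Unsatisfiable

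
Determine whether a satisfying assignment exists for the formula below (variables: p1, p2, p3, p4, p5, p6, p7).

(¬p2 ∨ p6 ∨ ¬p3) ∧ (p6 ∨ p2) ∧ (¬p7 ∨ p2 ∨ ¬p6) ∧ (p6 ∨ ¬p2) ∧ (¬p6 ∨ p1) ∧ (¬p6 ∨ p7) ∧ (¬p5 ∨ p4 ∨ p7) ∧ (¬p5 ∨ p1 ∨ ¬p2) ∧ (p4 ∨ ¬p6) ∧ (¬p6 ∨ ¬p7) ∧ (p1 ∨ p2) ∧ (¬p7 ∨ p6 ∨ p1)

No, unsatisfiable

Branch on p6: set p6 = True.
The clause (p1) is unit, so p1 = True.
The clause (p7) is unit, so p7 = True.
But (¬p7) is also a unit clause — contradiction.
That branch fails; take p6 = False instead.
The clause (p2) is unit, so p2 = True.
But (¬p2) is also a unit clause — contradiction.
Either choice for p6 ends in contradiction.
No assignment satisfies every clause.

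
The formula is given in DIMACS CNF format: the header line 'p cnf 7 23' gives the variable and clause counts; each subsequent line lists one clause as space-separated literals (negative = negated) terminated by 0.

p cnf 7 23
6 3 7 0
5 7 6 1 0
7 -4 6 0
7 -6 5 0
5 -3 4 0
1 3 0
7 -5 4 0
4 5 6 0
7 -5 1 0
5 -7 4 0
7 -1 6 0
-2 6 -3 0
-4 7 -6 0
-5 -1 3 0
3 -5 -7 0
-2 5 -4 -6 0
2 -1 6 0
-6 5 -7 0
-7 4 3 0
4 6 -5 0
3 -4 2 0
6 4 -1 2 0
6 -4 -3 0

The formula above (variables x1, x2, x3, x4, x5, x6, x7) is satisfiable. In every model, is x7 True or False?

True

Suppose x7 = False.
Suppose x6 = True.
The clause (x5) is unit, so x5 = True.
The clause (x4) is unit, so x4 = True.
Now (¬x4) is unsatisfied and unit — conflict.
Backtrack on x6: now try x6 = False.
The clause (x3) is unit, so x3 = True.
The clause (¬x4) is unit, so x4 = False.
The clause (x5) is unit, so x5 = True.
Now (¬x5) is unsatisfied and unit — conflict.
Neither x6 = True nor x6 = False works.
So every satisfying assignment has x7 = True.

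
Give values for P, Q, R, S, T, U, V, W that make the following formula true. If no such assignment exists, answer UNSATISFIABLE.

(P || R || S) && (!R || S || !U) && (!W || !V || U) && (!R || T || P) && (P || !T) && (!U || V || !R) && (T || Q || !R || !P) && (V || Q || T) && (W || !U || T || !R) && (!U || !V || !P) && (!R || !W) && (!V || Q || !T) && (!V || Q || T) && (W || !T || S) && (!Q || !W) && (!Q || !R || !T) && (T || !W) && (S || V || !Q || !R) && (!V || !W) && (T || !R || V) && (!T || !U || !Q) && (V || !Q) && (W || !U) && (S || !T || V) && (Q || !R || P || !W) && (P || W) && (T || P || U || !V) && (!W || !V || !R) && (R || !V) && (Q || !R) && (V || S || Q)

P ↦ true, Q ↦ true, R ↦ true, S ↦ false, T ↦ false, U ↦ false, V ↦ true, W ↦ false

Try P = true.
Try U = false.
Try W = false.
Try T = false.
Try Q = true.
From the singleton clause (V), V = true.
From the singleton clause (R), R = true.
Every clause is now satisfied; S is unconstrained.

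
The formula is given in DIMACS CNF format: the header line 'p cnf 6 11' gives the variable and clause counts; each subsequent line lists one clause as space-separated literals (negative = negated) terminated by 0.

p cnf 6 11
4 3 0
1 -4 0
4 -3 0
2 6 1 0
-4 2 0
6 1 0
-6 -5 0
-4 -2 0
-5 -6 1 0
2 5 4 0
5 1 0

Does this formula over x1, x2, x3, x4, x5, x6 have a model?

Try x4 = True.
From the singleton clause (x1), x1 = True.
From the singleton clause (x2), x2 = True.
That conflicts with the unit clause (¬x2).
So x4 must be the other value — set x4 = False.
From the singleton clause (x3), x3 = True.
That conflicts with the unit clause (¬x3).
Neither x4 = True nor x4 = False works.
No assignment satisfies every clause.

Unsatisfiable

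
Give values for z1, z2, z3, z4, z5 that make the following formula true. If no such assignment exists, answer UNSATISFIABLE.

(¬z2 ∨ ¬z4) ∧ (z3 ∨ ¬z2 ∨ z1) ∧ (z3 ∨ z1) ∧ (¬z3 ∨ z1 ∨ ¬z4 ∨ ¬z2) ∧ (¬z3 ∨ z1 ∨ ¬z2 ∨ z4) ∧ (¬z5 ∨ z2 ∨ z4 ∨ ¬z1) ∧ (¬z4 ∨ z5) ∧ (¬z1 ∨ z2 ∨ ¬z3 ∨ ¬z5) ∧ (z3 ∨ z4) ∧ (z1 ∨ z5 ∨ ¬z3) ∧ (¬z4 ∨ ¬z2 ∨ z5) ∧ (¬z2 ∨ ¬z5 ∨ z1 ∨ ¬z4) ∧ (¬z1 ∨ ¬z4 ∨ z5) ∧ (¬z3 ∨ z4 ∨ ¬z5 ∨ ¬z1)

Try z2 = False.
Try z3 = False.
Unit clause (z1) forces z1 = True.
Unit clause (z4) forces z4 = True.
Unit clause (z5) forces z5 = True.
All clauses are satisfied.

z1: True,  z2: False,  z3: False,  z4: True,  z5: True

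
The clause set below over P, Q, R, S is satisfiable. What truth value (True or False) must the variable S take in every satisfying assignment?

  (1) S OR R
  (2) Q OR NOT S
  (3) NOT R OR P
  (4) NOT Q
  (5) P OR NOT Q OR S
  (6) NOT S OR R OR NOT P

Suppose S = true.
From the singleton clause (Q), Q = true.
Now (NOT Q) is unsatisfied and unit — conflict.
So every satisfying assignment has S = False.

False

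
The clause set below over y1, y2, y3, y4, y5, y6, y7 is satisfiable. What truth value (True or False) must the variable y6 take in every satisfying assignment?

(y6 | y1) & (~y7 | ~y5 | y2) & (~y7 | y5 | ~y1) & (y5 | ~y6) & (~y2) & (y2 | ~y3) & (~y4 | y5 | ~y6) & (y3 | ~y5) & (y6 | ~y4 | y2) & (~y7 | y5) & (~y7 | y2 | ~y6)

Suppose y6 = 1.
From the singleton clause (y5), y5 = 1.
From the singleton clause (~y2), y2 = 0.
From the singleton clause (~y7), y7 = 0.
From the singleton clause (~y3), y3 = 0.
But (y3) is also a unit clause — contradiction.
So every satisfying assignment has y6 = False.

False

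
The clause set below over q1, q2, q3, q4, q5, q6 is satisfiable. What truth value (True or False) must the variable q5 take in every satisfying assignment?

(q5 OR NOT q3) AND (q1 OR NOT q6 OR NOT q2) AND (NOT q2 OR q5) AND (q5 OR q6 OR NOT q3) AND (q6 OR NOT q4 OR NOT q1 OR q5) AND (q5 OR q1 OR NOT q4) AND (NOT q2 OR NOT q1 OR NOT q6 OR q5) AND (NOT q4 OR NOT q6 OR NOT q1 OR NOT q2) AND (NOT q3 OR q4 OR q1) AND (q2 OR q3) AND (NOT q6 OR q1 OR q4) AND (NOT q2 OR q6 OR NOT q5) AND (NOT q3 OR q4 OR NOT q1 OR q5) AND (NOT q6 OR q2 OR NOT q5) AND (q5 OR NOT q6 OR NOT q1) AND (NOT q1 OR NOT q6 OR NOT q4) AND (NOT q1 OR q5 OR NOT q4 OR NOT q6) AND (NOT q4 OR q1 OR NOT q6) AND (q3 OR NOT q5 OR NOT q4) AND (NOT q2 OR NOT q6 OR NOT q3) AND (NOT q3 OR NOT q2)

Suppose q5 = false.
(NOT q3) alone gives q3 = false.
(NOT q2) alone gives q2 = false.
Now (q2) is unsatisfied and unit — conflict.
So every satisfying assignment has q5 = True.

True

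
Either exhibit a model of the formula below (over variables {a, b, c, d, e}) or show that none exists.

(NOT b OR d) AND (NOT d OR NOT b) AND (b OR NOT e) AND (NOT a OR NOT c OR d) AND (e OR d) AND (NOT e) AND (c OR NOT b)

Unit clause (NOT e) forces e = false.
Unit clause (d) forces d = true.
Unit clause (NOT b) forces b = false.
No clause remains; a, c are free.

a ↦ false, b ↦ false, c ↦ false, d ↦ true, e ↦ false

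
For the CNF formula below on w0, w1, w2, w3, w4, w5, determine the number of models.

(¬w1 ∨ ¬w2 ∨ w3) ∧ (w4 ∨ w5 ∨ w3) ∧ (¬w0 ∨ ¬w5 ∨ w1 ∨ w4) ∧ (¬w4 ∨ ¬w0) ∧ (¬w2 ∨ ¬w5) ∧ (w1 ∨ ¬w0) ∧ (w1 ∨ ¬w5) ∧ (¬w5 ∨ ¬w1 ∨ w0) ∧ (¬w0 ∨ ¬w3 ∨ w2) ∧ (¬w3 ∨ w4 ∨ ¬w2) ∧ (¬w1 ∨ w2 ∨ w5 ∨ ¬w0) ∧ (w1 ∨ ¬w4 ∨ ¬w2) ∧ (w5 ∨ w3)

6

There are 2^6 = 64 truth assignments over (w0, w1, w2, w3, w4, w5).
Split on w5. With w5 = True, the clauses containing w5 are satisfied and ¬w5 drops from the rest; 1 of the 2^5 = 32 assignments to the other variables satisfy what remains.
With w5 = False, by the same count on the reduced clause set, 5 assignments work.
(One model: w0=F, w1=F, w2=F, w3=T, w4=F, w5=F.)
Total: 1 + 5 = 6.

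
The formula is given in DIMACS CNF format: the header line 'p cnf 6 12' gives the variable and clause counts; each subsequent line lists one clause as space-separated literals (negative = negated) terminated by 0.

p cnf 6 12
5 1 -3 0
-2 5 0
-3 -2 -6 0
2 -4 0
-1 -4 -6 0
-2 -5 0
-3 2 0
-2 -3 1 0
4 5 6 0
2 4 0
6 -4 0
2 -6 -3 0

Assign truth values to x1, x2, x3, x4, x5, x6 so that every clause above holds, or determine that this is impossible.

UNSATISFIABLE

Case x2 = False:
Unit clause (¬x4) forces x4 = False.
Now (x4) is unsatisfied and unit — conflict.
Undo x2 and try x2 = True.
Unit clause (x5) forces x5 = True.
Now (¬x5) is unsatisfied and unit — conflict.
Both values of x2 lead to a conflict.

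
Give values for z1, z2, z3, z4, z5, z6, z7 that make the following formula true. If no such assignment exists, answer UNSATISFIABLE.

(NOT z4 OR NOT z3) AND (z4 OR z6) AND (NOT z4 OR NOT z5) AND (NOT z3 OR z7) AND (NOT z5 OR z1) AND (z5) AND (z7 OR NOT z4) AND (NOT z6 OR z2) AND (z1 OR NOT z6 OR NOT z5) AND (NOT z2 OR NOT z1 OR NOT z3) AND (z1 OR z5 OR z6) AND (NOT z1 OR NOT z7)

(z5) alone gives z5 = true.
(NOT z4) alone gives z4 = false.
(z6) alone gives z6 = true.
(z1) alone gives z1 = true.
(z2) alone gives z2 = true.
(NOT z3) alone gives z3 = false.
(NOT z7) alone gives z7 = false.
Every clause now holds.

z1=true,  z2=true,  z3=false,  z4=false,  z5=true,  z6=true,  z7=false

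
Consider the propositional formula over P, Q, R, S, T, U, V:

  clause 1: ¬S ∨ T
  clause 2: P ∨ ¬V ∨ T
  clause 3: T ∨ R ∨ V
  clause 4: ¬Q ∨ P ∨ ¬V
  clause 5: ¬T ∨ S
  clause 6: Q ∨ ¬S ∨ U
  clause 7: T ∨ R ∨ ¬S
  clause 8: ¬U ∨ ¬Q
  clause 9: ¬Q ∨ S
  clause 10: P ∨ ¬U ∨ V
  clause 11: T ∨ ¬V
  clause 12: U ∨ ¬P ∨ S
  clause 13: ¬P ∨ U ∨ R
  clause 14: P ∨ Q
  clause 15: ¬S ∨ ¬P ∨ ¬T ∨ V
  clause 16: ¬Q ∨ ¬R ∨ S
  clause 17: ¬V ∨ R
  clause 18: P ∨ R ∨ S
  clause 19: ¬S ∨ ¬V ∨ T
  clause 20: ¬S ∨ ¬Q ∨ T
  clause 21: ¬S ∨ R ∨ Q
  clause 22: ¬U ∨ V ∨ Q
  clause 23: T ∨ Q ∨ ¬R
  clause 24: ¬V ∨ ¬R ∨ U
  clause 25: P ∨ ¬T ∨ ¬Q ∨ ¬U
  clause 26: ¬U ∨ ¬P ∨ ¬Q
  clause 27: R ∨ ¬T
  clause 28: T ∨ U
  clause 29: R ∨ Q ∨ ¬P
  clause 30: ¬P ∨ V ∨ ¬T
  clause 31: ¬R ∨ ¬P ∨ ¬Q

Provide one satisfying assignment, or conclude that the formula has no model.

Branch on S: set S = True.
The clause (T) is unit, so T = True.
The clause (R) is unit, so R = True.
Branch on Q: set Q = False.
The clause (U) is unit, so U = True.
The clause (P) is unit, so P = True.
The clause (V) is unit, so V = True.
Every clause now holds.

P: True, Q: False, R: True, S: True, T: True, U: True, V: True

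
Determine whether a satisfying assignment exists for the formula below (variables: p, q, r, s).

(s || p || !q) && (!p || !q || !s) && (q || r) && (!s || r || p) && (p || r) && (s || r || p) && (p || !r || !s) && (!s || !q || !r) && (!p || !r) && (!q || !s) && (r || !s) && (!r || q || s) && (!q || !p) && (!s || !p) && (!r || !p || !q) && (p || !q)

No, unsatisfiable

Branch on q: set q = true.
From the singleton clause (!s), s = false.
From the singleton clause (p), p = true.
That conflicts with the unit clause (!p).
Undo q and try q = false.
From the singleton clause (r), r = true.
From the singleton clause (!p), p = false.
From the singleton clause (!s), s = false.
That conflicts with the unit clause (s).
Neither q = true nor q = false works.
No assignment satisfies every clause.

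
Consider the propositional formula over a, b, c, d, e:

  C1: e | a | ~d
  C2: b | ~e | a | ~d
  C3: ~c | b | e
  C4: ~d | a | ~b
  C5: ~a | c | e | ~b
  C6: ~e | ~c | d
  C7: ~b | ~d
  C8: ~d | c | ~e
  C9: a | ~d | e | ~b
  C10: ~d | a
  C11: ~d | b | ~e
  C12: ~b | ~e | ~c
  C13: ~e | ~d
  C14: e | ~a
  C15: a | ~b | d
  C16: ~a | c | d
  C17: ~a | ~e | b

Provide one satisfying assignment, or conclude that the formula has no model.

a=0, b=0, c=0, d=0, e=1

Suppose b = 0.
Suppose c = 0.
Suppose d = 0.
Unit clause (~a) forces a = 0.
Every clause is now satisfied; e is unconstrained.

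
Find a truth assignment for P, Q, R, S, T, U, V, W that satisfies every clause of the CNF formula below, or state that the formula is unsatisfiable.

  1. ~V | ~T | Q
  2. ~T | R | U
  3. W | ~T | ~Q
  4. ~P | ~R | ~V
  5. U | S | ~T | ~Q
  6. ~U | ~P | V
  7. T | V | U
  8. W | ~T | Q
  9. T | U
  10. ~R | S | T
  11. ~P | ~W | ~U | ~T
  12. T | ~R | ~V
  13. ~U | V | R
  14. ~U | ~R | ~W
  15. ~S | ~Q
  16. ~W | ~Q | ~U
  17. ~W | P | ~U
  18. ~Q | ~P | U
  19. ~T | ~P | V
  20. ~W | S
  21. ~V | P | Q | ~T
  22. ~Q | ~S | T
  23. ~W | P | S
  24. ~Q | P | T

P ↦ 1; Q ↦ 0; R ↦ 0; S ↦ 1; T ↦ 0; U ↦ 1; V ↦ 1; W ↦ 1

Try T = 0.
(U) alone gives U = 1.
Try P = 1.
(V) alone gives V = 1.
(~R) alone gives R = 0.
Try S = 1.
(~Q) alone gives Q = 0.
Every clause is now satisfied; W is unconstrained.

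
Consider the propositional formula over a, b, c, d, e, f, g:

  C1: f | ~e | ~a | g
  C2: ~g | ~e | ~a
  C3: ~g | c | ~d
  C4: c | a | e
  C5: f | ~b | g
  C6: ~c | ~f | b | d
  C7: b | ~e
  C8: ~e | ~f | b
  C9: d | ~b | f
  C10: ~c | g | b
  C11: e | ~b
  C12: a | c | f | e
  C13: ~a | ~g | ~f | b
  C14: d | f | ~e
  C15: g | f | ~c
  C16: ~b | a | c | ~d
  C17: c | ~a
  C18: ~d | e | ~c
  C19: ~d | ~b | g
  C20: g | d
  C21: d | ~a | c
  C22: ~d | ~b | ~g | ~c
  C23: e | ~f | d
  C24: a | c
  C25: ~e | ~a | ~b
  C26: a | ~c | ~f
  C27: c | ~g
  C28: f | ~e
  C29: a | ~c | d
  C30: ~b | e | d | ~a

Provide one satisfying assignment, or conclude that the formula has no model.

Branch on b: set b = 0.
The clause (~e) is unit, so e = 0.
Branch on c: set c = 1.
The clause (g) is unit, so g = 1.
The clause (~d) is unit, so d = 0.
The clause (~f) is unit, so f = 0.
The clause (a) is unit, so a = 1.
Every clause now holds.

a ↦ 1; b ↦ 0; c ↦ 1; d ↦ 0; e ↦ 0; f ↦ 0; g ↦ 1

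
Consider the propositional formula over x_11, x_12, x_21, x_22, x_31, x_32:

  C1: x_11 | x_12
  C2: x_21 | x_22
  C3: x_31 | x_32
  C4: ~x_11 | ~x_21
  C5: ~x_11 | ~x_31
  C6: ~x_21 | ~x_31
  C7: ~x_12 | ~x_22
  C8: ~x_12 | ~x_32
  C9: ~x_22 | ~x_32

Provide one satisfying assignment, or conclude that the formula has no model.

UNSATISFIABLE

Try x_11 = 1.
The clause (~x_21) is unit, so x_21 = 0.
The clause (x_22) is unit, so x_22 = 1.
The clause (~x_31) is unit, so x_31 = 0.
The clause (x_32) is unit, so x_32 = 1.
Now (~x_32) is unsatisfied and unit — conflict.
Undo x_11 and try x_11 = 0.
The clause (x_12) is unit, so x_12 = 1.
The clause (~x_22) is unit, so x_22 = 0.
The clause (x_21) is unit, so x_21 = 1.
The clause (~x_31) is unit, so x_31 = 0.
The clause (x_32) is unit, so x_32 = 1.
Now (~x_32) is unsatisfied and unit — conflict.
Both values of x_11 lead to a conflict.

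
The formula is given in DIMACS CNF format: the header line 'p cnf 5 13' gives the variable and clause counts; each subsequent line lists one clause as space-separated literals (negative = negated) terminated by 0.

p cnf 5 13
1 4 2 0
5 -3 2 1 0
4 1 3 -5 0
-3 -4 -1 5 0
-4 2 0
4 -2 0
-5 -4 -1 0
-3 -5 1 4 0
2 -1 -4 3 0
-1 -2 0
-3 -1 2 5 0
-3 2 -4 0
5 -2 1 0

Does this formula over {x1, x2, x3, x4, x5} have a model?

Yes

Try x4 = True.
The clause (x2) is unit, so x2 = True.
The clause (¬x1) is unit, so x1 = False.
The clause (x5) is unit, so x5 = True.
All clauses hold; x3 can take either value.
A satisfying assignment: x1: False,  x2: True,  x3: False,  x4: True,  x5: True.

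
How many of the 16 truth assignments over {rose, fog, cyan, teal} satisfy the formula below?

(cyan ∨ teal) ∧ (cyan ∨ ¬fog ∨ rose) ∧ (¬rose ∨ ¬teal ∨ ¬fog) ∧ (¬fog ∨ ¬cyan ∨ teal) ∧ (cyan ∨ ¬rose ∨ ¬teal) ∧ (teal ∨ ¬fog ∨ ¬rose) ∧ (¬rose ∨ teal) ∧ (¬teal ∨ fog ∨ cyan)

There are 2^4 = 16 truth assignments over (rose, fog, cyan, teal).
Split on teal. With teal = True, the clauses containing teal are satisfied and ¬teal drops from the rest; 3 of the 2^3 = 8 assignments to the other variables satisfy what remains.
With teal = False, by the same count on the reduced clause set, 1 assignment works.
(One model: rose=F, fog=F, cyan=T, teal=F.)
Total: 3 + 1 = 4.

4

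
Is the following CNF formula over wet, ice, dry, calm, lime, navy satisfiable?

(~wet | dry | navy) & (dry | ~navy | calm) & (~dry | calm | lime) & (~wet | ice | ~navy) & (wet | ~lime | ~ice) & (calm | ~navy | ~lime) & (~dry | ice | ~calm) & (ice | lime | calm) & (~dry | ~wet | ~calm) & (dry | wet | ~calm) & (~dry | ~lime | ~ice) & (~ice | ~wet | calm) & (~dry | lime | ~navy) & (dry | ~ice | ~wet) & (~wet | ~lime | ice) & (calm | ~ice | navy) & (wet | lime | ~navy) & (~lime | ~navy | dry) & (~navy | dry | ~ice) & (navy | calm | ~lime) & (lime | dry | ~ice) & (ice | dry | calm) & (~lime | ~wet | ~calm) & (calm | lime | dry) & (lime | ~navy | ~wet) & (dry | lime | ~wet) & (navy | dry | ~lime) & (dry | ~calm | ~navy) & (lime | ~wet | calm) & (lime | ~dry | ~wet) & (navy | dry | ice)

Branch on wet: set wet = 0.
Branch on lime: set lime = 0.
(~navy) alone gives navy = 0.
Branch on dry: set dry = 1.
(calm) alone gives calm = 1.
(ice) alone gives ice = 1.
This assignment satisfies each clause.
A satisfying assignment: wet ↦ 0; ice ↦ 1; dry ↦ 1; calm ↦ 1; lime ↦ 0; navy ↦ 0.

Yes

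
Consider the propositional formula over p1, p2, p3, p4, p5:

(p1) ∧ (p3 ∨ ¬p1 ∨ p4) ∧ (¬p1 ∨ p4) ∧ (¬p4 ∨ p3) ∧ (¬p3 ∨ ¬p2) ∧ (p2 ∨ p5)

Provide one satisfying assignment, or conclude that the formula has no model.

(p1) alone gives p1 = True.
(p4) alone gives p4 = True.
(p3) alone gives p3 = True.
(¬p2) alone gives p2 = False.
(p5) alone gives p5 = True.
All clauses are satisfied.

p1=True,  p2=False,  p3=True,  p4=True,  p5=True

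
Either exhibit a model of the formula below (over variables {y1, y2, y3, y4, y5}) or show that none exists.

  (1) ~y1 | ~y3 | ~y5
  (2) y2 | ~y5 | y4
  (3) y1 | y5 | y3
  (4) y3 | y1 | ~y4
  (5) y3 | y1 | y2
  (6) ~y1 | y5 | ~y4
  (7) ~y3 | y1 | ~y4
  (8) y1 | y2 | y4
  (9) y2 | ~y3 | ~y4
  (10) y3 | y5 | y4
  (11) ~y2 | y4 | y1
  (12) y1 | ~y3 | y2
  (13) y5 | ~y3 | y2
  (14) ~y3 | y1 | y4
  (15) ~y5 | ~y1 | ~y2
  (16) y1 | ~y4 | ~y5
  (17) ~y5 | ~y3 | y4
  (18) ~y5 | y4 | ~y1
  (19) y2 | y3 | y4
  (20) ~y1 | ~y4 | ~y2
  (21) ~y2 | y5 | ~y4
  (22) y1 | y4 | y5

Case y1 = 1:
Case y3 = 1:
From the singleton clause (~y5), y5 = 0.
From the singleton clause (~y4), y4 = 0.
From the singleton clause (y2), y2 = 1.
Every clause now holds.

y1=1; y2=1; y3=1; y4=0; y5=0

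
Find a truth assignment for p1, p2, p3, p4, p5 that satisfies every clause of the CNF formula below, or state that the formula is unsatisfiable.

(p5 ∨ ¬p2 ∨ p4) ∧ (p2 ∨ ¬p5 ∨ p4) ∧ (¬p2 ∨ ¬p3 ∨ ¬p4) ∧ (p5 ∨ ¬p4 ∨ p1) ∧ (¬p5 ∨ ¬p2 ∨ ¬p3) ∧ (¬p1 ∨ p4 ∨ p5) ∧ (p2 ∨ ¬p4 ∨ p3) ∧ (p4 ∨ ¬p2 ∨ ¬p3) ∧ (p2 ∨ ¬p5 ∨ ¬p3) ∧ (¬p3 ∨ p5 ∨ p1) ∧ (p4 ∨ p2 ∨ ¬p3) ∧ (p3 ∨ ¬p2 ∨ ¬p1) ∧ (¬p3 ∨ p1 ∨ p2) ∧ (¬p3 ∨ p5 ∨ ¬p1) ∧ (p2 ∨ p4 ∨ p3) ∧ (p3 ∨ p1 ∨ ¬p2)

UNSATISFIABLE

Try p5 = True.
Try p2 = True.
From the singleton clause (¬p3), p3 = False.
From the singleton clause (¬p1), p1 = False.
But (p1) is also a unit clause — contradiction.
That branch fails; take p2 = False instead.
From the singleton clause (p4), p4 = True.
From the singleton clause (p3), p3 = True.
But (¬p3) is also a unit clause — contradiction.
Either choice for p2 ends in contradiction.
That branch fails; take p5 = False instead.
Try p2 = False.
Try p4 = False.
From the singleton clause (¬p1), p1 = False.
From the singleton clause (¬p3), p3 = False.
But (p3) is also a unit clause — contradiction.
That branch fails; take p4 = True instead.
From the singleton clause (p1), p1 = True.
From the singleton clause (p3), p3 = True.
But (¬p3) is also a unit clause — contradiction.
Either choice for p4 ends in contradiction.
That branch fails; take p2 = True instead.
From the singleton clause (p4), p4 = True.
From the singleton clause (¬p3), p3 = False.
From the singleton clause (p1), p1 = True.
But (¬p1) is also a unit clause — contradiction.
Either choice for p2 ends in contradiction.
Either choice for p5 ends in contradiction.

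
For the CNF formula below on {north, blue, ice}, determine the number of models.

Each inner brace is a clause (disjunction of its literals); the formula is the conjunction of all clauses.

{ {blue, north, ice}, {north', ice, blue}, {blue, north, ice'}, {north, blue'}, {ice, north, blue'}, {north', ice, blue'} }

There are 2^3 = 8 truth assignments over (north, blue, ice).
Check each against the 6 clauses (columns in the order north, blue, ice):
  F F F  ✗ fails (blue + north + ice)
  F F T  ✗ fails (blue + north + ice')
  F T F  ✗ fails (north + blue')
  F T T  ✗ fails (north + blue')
  T F F  ✗ fails (north' + ice + blue)
  T F T  ✓ satisfies all
  T T F  ✗ fails (north' + ice + blue')
  T T T  ✓ satisfies all
2 of the 8 rows are models.

2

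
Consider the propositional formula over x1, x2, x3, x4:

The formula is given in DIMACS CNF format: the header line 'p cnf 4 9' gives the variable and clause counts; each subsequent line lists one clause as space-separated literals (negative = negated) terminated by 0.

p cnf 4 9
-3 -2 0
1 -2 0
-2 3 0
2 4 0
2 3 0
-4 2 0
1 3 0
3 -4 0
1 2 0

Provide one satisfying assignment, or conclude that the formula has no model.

Case x3 = False:
Unit clause (¬x2) forces x2 = False.
But (x2) is also a unit clause — contradiction.
Undo x3 and try x3 = True.
Unit clause (¬x2) forces x2 = False.
Unit clause (x4) forces x4 = True.
But (¬x4) is also a unit clause — contradiction.
Both values of x3 lead to a conflict.

UNSATISFIABLE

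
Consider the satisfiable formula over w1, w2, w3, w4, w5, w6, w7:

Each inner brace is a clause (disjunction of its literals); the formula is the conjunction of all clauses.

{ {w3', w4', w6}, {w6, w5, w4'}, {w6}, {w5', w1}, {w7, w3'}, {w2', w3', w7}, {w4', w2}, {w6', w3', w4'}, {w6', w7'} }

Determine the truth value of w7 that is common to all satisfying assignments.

Suppose w7 = 1.
Unit clause (w6) forces w6 = 1.
Now (w6') is unsatisfied and unit — conflict.
So every satisfying assignment has w7 = False.

False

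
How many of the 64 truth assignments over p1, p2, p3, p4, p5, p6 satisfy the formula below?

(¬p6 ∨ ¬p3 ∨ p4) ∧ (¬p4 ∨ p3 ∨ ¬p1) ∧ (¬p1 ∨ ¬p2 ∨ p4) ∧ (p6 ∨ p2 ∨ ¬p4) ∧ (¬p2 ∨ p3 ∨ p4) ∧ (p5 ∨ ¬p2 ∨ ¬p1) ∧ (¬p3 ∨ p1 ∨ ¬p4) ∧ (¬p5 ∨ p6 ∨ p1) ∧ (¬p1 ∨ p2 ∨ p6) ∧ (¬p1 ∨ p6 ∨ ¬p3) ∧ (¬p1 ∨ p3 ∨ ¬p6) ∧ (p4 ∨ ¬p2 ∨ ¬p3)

There are 2^6 = 64 truth assignments over (p1, p2, p3, p4, p5, p6).
Split on p5. With p5 = True, the clauses containing p5 are satisfied and ¬p5 drops from the rest; 5 of the 2^5 = 32 assignments to the other variables satisfy what remains.
With p5 = False, by the same count on the reduced clause set, 7 assignments work.
(One model: p1=F, p2=F, p3=F, p4=F, p5=F, p6=F.)
Total: 5 + 7 = 12.

12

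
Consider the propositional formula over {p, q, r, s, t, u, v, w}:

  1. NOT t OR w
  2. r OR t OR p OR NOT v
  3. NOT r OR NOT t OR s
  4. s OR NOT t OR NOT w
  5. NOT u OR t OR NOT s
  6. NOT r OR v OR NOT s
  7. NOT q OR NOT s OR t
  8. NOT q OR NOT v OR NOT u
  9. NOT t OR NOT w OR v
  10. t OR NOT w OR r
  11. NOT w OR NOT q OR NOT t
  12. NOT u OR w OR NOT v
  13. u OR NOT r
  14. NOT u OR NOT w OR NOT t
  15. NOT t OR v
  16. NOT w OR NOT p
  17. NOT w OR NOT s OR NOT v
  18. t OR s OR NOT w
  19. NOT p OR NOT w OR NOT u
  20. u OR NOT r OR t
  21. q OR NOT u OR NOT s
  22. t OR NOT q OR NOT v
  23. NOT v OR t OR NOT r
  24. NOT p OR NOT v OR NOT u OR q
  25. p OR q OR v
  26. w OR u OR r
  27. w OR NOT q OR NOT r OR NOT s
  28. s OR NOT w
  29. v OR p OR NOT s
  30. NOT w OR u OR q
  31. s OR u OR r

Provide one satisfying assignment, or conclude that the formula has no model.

Branch on t: set t = false.
Branch on u: set u = true.
Unit clause (NOT s) forces s = false.
Unit clause (NOT w) forces w = false.
Unit clause (NOT v) forces v = false.
Branch on p: set p = false.
Unit clause (q) forces q = true.
Every clause is now satisfied; r is unconstrained.

p ↦ false; q ↦ true; r ↦ false; s ↦ false; t ↦ false; u ↦ true; v ↦ false; w ↦ false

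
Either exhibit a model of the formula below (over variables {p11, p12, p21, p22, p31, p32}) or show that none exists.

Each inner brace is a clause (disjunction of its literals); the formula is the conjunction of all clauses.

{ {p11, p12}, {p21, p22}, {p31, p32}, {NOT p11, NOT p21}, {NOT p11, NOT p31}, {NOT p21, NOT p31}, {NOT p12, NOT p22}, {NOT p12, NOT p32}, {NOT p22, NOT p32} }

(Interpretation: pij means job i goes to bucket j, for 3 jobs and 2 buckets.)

Suppose p11 = true.
Unit clause (NOT p21) forces p21 = false.
Unit clause (p22) forces p22 = true.
Unit clause (NOT p31) forces p31 = false.
Unit clause (p32) forces p32 = true.
That conflicts with the unit clause (NOT p32).
So p11 must be the other value — set p11 = false.
Unit clause (p12) forces p12 = true.
Unit clause (NOT p22) forces p22 = false.
Unit clause (p21) forces p21 = true.
Unit clause (NOT p31) forces p31 = false.
Unit clause (p32) forces p32 = true.
That conflicts with the unit clause (NOT p32).
Both values of p11 lead to a conflict.

UNSATISFIABLE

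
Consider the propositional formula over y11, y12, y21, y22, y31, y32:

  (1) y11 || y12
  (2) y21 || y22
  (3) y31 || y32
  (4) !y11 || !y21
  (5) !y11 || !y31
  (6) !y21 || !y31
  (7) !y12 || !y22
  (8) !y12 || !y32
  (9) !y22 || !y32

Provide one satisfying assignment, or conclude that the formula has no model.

UNSATISFIABLE

Case y11 = true:
The clause (!y21) is unit, so y21 = false.
The clause (y22) is unit, so y22 = true.
The clause (!y31) is unit, so y31 = false.
The clause (y32) is unit, so y32 = true.
But (!y32) is also a unit clause — contradiction.
Undo y11 and try y11 = false.
The clause (y12) is unit, so y12 = true.
The clause (!y22) is unit, so y22 = false.
The clause (y21) is unit, so y21 = true.
The clause (!y31) is unit, so y31 = false.
The clause (y32) is unit, so y32 = true.
But (!y32) is also a unit clause — contradiction.
Neither y11 = true nor y11 = false works.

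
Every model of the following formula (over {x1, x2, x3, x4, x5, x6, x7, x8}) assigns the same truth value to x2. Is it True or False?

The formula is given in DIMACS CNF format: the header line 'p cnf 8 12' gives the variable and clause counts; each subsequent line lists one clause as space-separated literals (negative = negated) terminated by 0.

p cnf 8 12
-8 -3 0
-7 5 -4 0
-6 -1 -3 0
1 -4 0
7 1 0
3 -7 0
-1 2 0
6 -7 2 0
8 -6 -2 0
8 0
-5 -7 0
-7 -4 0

Suppose x2 = False.
(¬x1) alone gives x1 = False.
(¬x4) alone gives x4 = False.
(x7) alone gives x7 = True.
(x3) alone gives x3 = True.
(¬x8) alone gives x8 = False.
That conflicts with the unit clause (x8).
So every satisfying assignment has x2 = True.

True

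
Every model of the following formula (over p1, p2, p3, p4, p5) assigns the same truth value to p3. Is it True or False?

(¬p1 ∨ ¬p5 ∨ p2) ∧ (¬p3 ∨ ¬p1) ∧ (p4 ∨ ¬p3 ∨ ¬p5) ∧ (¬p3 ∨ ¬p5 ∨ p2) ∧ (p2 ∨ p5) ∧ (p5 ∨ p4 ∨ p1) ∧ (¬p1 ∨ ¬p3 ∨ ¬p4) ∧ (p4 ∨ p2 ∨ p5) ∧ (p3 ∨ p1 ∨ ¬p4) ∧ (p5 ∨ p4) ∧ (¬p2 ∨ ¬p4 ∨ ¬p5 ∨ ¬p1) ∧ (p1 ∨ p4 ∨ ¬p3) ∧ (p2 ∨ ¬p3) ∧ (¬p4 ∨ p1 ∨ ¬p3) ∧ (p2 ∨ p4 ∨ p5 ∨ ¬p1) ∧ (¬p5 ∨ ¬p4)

Suppose p3 = True.
Unit clause (¬p1) forces p1 = False.
Unit clause (p4) forces p4 = True.
Now (¬p4) is unsatisfied and unit — conflict.
So every satisfying assignment has p3 = False.

False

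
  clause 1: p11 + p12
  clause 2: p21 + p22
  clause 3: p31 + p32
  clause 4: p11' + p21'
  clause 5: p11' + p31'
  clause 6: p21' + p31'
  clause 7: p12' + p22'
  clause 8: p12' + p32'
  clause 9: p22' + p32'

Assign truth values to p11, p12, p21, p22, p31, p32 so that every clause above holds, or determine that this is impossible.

Case p11 = 1:
The clause (p21') is unit, so p21 = 0.
The clause (p22) is unit, so p22 = 1.
The clause (p31') is unit, so p31 = 0.
The clause (p32) is unit, so p32 = 1.
Now (p32') is unsatisfied and unit — conflict.
Backtrack on p11: now try p11 = 0.
The clause (p12) is unit, so p12 = 1.
The clause (p22') is unit, so p22 = 0.
The clause (p21) is unit, so p21 = 1.
The clause (p31') is unit, so p31 = 0.
The clause (p32) is unit, so p32 = 1.
Now (p32') is unsatisfied and unit — conflict.
Either choice for p11 ends in contradiction.

UNSATISFIABLE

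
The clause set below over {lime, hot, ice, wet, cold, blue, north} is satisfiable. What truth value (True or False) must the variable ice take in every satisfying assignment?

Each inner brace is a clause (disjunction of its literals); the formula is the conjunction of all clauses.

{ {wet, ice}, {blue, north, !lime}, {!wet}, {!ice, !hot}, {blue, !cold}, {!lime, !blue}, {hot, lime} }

Suppose ice = false.
Unit clause (wet) forces wet = true.
Now (!wet) is unsatisfied and unit — conflict.
So every satisfying assignment has ice = True.

True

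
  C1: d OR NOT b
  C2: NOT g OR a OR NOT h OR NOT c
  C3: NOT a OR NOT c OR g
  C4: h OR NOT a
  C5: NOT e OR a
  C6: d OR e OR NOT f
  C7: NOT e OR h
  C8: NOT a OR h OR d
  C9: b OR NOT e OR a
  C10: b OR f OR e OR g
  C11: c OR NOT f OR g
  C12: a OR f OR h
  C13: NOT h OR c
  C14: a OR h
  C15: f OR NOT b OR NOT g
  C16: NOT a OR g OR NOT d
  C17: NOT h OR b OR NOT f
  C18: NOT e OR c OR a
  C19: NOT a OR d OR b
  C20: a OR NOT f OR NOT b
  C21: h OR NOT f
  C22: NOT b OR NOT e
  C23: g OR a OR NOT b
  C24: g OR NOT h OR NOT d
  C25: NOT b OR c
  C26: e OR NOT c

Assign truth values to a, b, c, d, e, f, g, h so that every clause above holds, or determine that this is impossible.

a: true,  b: false,  c: true,  d: true,  e: true,  f: false,  g: true,  h: true

Branch on d: set d = true.
Branch on h: set h = true.
(c) alone gives c = true.
(g) alone gives g = true.
(a) alone gives a = true.
(e) alone gives e = true.
(NOT b) alone gives b = false.
(NOT f) alone gives f = false.
Every clause now holds.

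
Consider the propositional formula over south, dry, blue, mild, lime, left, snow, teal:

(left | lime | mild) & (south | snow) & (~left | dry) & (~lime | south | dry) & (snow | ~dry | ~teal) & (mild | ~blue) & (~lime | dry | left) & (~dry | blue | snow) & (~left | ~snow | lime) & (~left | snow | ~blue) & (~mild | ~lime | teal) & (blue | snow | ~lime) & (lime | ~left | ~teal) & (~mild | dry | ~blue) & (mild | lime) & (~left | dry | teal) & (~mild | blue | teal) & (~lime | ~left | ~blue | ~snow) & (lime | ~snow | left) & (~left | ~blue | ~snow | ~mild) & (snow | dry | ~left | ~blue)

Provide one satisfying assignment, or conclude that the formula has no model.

south ↦ 0,  dry ↦ 1,  blue ↦ 0,  mild ↦ 1,  lime ↦ 1,  left ↦ 1,  snow ↦ 1,  teal ↦ 1

Try south = 0.
The clause (snow) is unit, so snow = 1.
Try left = 1.
The clause (dry) is unit, so dry = 1.
The clause (lime) is unit, so lime = 1.
The clause (~blue) is unit, so blue = 0.
Try mild = 1.
The clause (teal) is unit, so teal = 1.
This assignment satisfies each clause.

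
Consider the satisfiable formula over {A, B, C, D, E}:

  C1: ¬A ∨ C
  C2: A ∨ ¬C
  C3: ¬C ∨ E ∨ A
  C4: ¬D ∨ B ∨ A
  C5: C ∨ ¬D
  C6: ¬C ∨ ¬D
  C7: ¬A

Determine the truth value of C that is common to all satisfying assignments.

False

Suppose C = True.
The clause (A) is unit, so A = True.
Now (¬A) is unsatisfied and unit — conflict.
So every satisfying assignment has C = False.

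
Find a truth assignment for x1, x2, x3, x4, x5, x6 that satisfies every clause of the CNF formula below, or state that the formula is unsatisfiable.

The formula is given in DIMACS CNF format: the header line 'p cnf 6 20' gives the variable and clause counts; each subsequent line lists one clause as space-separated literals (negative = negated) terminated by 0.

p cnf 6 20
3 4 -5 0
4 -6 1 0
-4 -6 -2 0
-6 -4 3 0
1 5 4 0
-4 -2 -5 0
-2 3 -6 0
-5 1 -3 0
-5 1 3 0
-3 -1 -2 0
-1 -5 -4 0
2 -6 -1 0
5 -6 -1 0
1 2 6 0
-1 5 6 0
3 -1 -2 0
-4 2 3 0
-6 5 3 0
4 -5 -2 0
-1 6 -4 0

x1 ↦ True; x2 ↦ False; x3 ↦ True; x4 ↦ False; x5 ↦ True; x6 ↦ False

Case x3 = True:
Case x5 = True:
(x1) alone gives x1 = True.
(¬x2) alone gives x2 = False.
(¬x4) alone gives x4 = False.
(¬x6) alone gives x6 = False.
This assignment satisfies each clause.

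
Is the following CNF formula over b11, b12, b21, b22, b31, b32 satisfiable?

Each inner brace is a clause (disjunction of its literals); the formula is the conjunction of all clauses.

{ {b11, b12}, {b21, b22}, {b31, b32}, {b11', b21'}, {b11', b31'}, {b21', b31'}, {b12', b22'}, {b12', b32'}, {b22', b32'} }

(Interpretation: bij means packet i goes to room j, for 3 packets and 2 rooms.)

No

Case b11 = 1:
(b21') alone gives b21 = 0.
(b22) alone gives b22 = 1.
(b31') alone gives b31 = 0.
(b32) alone gives b32 = 1.
But (b32') is also a unit clause — contradiction.
Undo b11 and try b11 = 0.
(b12) alone gives b12 = 1.
(b22') alone gives b22 = 0.
(b21) alone gives b21 = 1.
(b31') alone gives b31 = 0.
(b32) alone gives b32 = 1.
But (b32') is also a unit clause — contradiction.
Either choice for b11 ends in contradiction.
No assignment satisfies every clause.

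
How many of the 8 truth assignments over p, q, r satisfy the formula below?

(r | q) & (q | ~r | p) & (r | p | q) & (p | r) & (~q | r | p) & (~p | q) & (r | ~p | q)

There are 2^3 = 8 truth assignments over (p, q, r).
Check each against the 7 clauses (columns in the order p, q, r):
  F F F  ✗ fails (r | q)
  F F T  ✗ fails (q | ~r | p)
  F T F  ✗ fails (p | r)
  F T T  ✓ satisfies all
  T F F  ✗ fails (r | q)
  T F T  ✗ fails (~p | q)
  T T F  ✓ satisfies all
  T T T  ✓ satisfies all
3 of the 8 rows are models.

3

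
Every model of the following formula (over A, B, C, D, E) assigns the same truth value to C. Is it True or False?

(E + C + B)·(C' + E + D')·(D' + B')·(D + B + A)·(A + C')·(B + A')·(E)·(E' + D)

Suppose C = 1.
From the singleton clause (A), A = 1.
From the singleton clause (B), B = 1.
From the singleton clause (D'), D = 0.
From the singleton clause (E), E = 1.
Now (E') is unsatisfied and unit — conflict.
So every satisfying assignment has C = False.

False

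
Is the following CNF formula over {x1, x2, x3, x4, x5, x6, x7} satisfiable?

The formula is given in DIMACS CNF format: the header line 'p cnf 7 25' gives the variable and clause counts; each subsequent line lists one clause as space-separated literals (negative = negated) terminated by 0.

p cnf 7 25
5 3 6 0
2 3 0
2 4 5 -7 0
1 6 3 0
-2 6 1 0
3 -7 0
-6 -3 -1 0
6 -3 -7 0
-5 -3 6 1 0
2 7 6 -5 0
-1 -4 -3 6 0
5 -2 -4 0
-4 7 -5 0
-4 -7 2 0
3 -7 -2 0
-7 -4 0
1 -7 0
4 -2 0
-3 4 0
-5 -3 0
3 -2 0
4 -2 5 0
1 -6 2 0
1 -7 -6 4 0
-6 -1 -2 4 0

Yes

Suppose x2 = False.
Unit clause (x3) forces x3 = True.
Unit clause (x4) forces x4 = True.
Unit clause (¬x7) forces x7 = False.
Unit clause (¬x5) forces x5 = False.
Suppose x6 = False.
Unit clause (¬x1) forces x1 = False.
Every clause now holds.
A satisfying assignment: x1=False,  x2=False,  x3=True,  x4=True,  x5=False,  x6=False,  x7=False.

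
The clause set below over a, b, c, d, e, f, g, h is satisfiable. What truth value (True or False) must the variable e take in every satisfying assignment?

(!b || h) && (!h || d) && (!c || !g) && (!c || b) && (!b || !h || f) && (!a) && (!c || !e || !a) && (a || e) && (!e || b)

Suppose e = false.
(!a) alone gives a = false.
Now (a) is unsatisfied and unit — conflict.
So every satisfying assignment has e = True.

True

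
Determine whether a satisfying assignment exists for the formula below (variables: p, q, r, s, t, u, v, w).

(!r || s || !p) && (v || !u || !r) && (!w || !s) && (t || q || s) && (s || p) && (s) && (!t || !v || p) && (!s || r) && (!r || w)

No, unsatisfiable

(s) alone gives s = true.
(!w) alone gives w = false.
(r) alone gives r = true.
But (!r) is also a unit clause — contradiction.
No assignment satisfies every clause.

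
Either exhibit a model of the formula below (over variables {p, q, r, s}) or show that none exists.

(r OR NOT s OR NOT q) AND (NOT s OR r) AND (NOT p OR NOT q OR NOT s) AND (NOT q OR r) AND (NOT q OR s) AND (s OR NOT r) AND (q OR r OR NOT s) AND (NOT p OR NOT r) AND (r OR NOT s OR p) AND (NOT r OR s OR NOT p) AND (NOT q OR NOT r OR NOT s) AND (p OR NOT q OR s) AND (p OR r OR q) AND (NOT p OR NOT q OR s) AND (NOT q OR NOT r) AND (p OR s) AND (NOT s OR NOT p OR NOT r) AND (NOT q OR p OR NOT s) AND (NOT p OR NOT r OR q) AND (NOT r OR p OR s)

Try s = true.
(r) alone gives r = true.
(NOT p) alone gives p = false.
(NOT q) alone gives q = false.
Every clause now holds.

p: false; q: false; r: true; s: true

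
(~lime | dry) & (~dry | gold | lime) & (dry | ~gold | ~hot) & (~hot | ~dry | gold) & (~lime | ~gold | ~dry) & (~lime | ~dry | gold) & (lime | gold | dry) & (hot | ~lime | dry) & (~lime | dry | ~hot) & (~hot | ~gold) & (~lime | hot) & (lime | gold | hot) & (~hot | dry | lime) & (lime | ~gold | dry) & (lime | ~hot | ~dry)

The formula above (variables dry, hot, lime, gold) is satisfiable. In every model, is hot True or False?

Suppose hot = 1.
The clause (~gold) is unit, so gold = 0.
The clause (~dry) is unit, so dry = 0.
The clause (~lime) is unit, so lime = 0.
Now (lime) is unsatisfied and unit — conflict.
So every satisfying assignment has hot = False.

False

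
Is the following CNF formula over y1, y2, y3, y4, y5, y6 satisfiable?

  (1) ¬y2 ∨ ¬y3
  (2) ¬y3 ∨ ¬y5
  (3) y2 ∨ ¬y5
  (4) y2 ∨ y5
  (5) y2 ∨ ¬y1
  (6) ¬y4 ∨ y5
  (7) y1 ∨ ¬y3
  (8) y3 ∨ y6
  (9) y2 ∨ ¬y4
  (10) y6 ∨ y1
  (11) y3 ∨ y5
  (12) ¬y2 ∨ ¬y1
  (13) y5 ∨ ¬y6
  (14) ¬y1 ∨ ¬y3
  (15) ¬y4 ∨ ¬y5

Satisfiable

Branch on y2: set y2 = True.
The clause (¬y3) is unit, so y3 = False.
The clause (y6) is unit, so y6 = True.
The clause (y5) is unit, so y5 = True.
The clause (¬y1) is unit, so y1 = False.
The clause (¬y4) is unit, so y4 = False.
This assignment satisfies each clause.
A satisfying assignment: y1: False; y2: True; y3: False; y4: False; y5: True; y6: True.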